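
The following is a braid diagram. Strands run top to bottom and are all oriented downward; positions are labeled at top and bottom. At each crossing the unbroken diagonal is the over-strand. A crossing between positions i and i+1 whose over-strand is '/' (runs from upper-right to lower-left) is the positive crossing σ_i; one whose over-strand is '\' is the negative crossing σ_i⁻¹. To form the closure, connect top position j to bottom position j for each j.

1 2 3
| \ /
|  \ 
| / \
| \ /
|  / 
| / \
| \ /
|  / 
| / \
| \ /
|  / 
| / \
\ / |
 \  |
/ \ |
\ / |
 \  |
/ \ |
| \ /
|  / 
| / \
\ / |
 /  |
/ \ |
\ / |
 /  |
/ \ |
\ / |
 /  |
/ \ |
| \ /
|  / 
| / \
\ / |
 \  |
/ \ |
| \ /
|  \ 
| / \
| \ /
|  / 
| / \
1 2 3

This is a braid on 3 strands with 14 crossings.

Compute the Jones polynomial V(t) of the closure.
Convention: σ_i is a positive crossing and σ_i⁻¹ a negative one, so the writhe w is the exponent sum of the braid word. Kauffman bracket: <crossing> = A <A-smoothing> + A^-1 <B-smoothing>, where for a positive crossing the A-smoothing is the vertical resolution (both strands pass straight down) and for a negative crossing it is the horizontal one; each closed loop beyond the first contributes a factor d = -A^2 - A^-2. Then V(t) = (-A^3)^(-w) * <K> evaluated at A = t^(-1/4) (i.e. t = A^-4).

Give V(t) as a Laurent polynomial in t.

-t^8 + 2*t^7 - 4*t^6 + 5*t^5 - 5*t^4 + 6*t^3 - 4*t^2 + 3*t - 1

Derivation:
Reading the diagram top to bottom ('/'-over between positions i,i+1 = s_i, '\'-over = s_i^-1): braid word = s2^-1 s2 s2 s2 s1^-1 s1^-1 s2 s1 s1 s1 s2 s1^-1 s2^-1 s2.
The presented braid s2^-1 s2 s2 s2 s1^-1 s1^-1 s2 s1 s1 s1 s2 s1^-1 s2^-1 s2 on 3 strands reduces by inverse Markov moves (closure unchanged at each step):
  Deconjugate: the word is γ·β·γ⁻¹ with γ = s2^-1 s2 (prefix) and γ⁻¹ = s2^-1 s2 (suffix); strip both.
Reduced to β = s2 s2 s1^-1 s1^-1 s2 s1 s1 s1 s2 s1^-1 on 3 strands, 10 crossings.
Compute on β:
Braid: s2 s2 s1^-1 s1^-1 s2 s1 s1 s1 s2 s1^-1 on 3 strands, 10 crossings.
Writhe w = (#positive) - (#negative) = 7 - 3 = 4.
Computing the Kauffman bracket via state sum. There are 2^10 = 1024 states.
Smooth each crossing (0=||, 1=⌣⌢); contribution A^(Σ sign_k(1-2s_k)) * d^(L-1).
Tabulate the states by total A-exponent and number of loops L (A-exp: L × count):
  A^10: L=4 ×1
  A^8: L=3 ×7, L=5 ×3
  A^6: L=2 ×19, L=4 ×23, L=6 ×3
  A^4: L=1 ×20, L=3 ×75, L=5 ×24, L=7 ×1
  A^2: L=2 ×114, L=4 ×86, L=6 ×10
  A^0: L=1 ×51, L=3 ×155, L=5 ×45, L=7 ×1
  A^-2: L=2 ×102, L=4 ×98, L=6 ×10
  A^-4: L=3 ×89, L=5 ×30, L=7 ×1
  A^-6: L=4 ×41, L=6 ×4
  A^-8: L=5 ×10
  A^-10: L=6 ×1
Each group contributes A^e * Σ count * d^(L-1):
Powers of d = -A^2 - A^-2: d^2 = A^4 + 2 + A^-4; d^3 = -A^6 - 3*A^2 - 3*A^-2 - A^-6; d^4 = A^8 + 4*A^4 + 6 + 4*A^-4 + A^-8; d^5 = -A^10 - 5*A^6 - 10*A^2 - 10*A^-2 - 5*A^-6 - A^-10; d^6 = A^12 + 6*A^8 + 15*A^4 + 20 + 15*A^-4 + 6*A^-8 + A^-12.
  A^10 * (d^3) = -A^16 - 3*A^12 - 3*A^8 - A^4
  A^8 * (7*d^2 + 3*d^4) = 3*A^16 + 19*A^12 + 32*A^8 + 19*A^4 + 3
  A^6 * (19*d + 23*d^3 + 3*d^5) = -3*A^16 - 38*A^12 - 118*A^8 - 118*A^4 - 38 - 3*A^-4
  A^4 * (20 + 75*d^2 + 24*d^4 + d^6) = A^16 + 30*A^12 + 186*A^8 + 334*A^4 + 186 + 30*A^-4 + A^-8
  A^2 * (114*d + 86*d^3 + 10*d^5) = -10*A^12 - 136*A^8 - 472*A^4 - 472 - 136*A^-4 - 10*A^-8
  A^0 * (51 + 155*d^2 + 45*d^4 + d^6) = A^12 + 51*A^8 + 350*A^4 + 651 + 350*A^-4 + 51*A^-8 + A^-12
  A^-2 * (102*d + 98*d^3 + 10*d^5) = -10*A^8 - 148*A^4 - 496 - 496*A^-4 - 148*A^-8 - 10*A^-12
  A^-4 * (89*d^2 + 30*d^4 + d^6) = A^8 + 36*A^4 + 224 + 378*A^-4 + 224*A^-8 + 36*A^-12 + A^-16
  A^-6 * (41*d^3 + 4*d^5) = -4*A^4 - 61 - 163*A^-4 - 163*A^-8 - 61*A^-12 - 4*A^-16
  A^-8 * (10*d^4) = 10 + 40*A^-4 + 60*A^-8 + 40*A^-12 + 10*A^-16
  A^-10 * (d^5) = -1 - 5*A^-4 - 10*A^-8 - 10*A^-12 - 5*A^-16 - A^-20
Summing the groups: <K> = -A^12 + 3*A^8 - 4*A^4 + 6 - 5*A^-4 + 5*A^-8 - 4*A^-12 + 2*A^-16 - A^-20
Normalise by the writhe: (-A^3)^(-w) = (-A^3)^(-4) = A^-12, so f(A) = A^-12 * <K> = -1 + 3*A^-4 - 4*A^-8 + 6*A^-12 - 5*A^-16 + 5*A^-20 - 4*A^-24 + 2*A^-28 - A^-32.
Substitute A = t^(-1/4), i.e. A^e → t^(-e/4): V(t) = -t^8 + 2*t^7 - 4*t^6 + 5*t^5 - 5*t^4 + 6*t^3 - 4*t^2 + 3*t - 1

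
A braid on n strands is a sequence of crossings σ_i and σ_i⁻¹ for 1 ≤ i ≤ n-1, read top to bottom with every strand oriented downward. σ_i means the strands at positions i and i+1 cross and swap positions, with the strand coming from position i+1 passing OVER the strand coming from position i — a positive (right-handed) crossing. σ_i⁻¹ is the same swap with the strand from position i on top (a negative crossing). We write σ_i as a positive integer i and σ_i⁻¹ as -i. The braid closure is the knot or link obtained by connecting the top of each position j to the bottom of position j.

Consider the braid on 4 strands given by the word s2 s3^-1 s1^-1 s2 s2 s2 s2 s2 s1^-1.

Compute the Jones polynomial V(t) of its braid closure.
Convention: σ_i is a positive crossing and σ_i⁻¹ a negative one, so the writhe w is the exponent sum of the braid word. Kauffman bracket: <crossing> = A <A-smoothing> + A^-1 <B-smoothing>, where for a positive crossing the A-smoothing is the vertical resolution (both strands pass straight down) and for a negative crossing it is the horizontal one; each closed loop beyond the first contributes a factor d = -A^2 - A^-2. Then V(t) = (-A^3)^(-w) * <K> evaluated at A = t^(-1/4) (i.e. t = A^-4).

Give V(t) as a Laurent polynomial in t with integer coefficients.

Braid: s2 s3^-1 s1^-1 s2 s2 s2 s2 s2 s1^-1 on 4 strands, 9 crossings.
Writhe w = (#positive) - (#negative) = 6 - 3 = 3.
Enumerate smoothing states for the bracket polynomial. There are 2^9 = 512 states.
Smooth each crossing (0=||, 1=⌣⌢); contribution A^(Σ sign_k(1-2s_k)) * d^(L-1).
Tabulate the states by total A-exponent and number of loops L (A-exp: L × count):
  A^9: L=3 ×1
  A^7: L=2 ×8, L=4 ×1
  A^5: L=1 ×17, L=3 ×19
  A^3: L=2 ×63, L=4 ×21
  A^1: L=3 ×111, L=5 ×15
  A^-1: L=4 ×120, L=6 ×6
  A^-3: L=5 ×83, L=7 ×1
  A^-5: L=6 ×36
  A^-7: L=7 ×9
  A^-9: L=8 ×1
Each group contributes A^e * Σ count * d^(L-1):
Powers of d = -A^2 - A^-2: d^2 = A^4 + 2 + A^-4; d^3 = -A^6 - 3*A^2 - 3*A^-2 - A^-6; d^4 = A^8 + 4*A^4 + 6 + 4*A^-4 + A^-8; d^5 = -A^10 - 5*A^6 - 10*A^2 - 10*A^-2 - 5*A^-6 - A^-10; d^6 = A^12 + 6*A^8 + 15*A^4 + 20 + 15*A^-4 + 6*A^-8 + A^-12; d^7 = -A^14 - 7*A^10 - 21*A^6 - 35*A^2 - 35*A^-2 - 21*A^-6 - 7*A^-10 - A^-14.
  A^9 * (d^2) = A^13 + 2*A^9 + A^5
  A^7 * (8*d + d^3) = -A^13 - 11*A^9 - 11*A^5 - A
  A^5 * (17 + 19*d^2) = 19*A^9 + 55*A^5 + 19*A
  A^3 * (63*d + 21*d^3) = -21*A^9 - 126*A^5 - 126*A - 21*A^-3
  A^1 * (111*d^2 + 15*d^4) = 15*A^9 + 171*A^5 + 312*A + 171*A^-3 + 15*A^-7
  A^-1 * (120*d^3 + 6*d^5) = -6*A^9 - 150*A^5 - 420*A - 420*A^-3 - 150*A^-7 - 6*A^-11
  A^-3 * (83*d^4 + d^6) = A^9 + 89*A^5 + 347*A + 518*A^-3 + 347*A^-7 + 89*A^-11 + A^-15
  A^-5 * (36*d^5) = -36*A^5 - 180*A - 360*A^-3 - 360*A^-7 - 180*A^-11 - 36*A^-15
  A^-7 * (9*d^6) = 9*A^5 + 54*A + 135*A^-3 + 180*A^-7 + 135*A^-11 + 54*A^-15 + 9*A^-19
  A^-9 * (d^7) = -A^5 - 7*A - 21*A^-3 - 35*A^-7 - 35*A^-11 - 21*A^-15 - 7*A^-19 - A^-23
Summing the groups: <K> = -A^9 + A^5 - 2*A + 2*A^-3 - 3*A^-7 + 3*A^-11 - 2*A^-15 + 2*A^-19 - A^-23
Normalise by the writhe: (-A^3)^(-w) = (-A^3)^(-3) = -A^-9, so f(A) = -A^-9 * <K> = 1 - A^-4 + 2*A^-8 - 2*A^-12 + 3*A^-16 - 3*A^-20 + 2*A^-24 - 2*A^-28 + A^-32.
Substitute A = t^(-1/4), i.e. A^e → t^(-e/4): V(t) = t^8 - 2*t^7 + 2*t^6 - 3*t^5 + 3*t^4 - 2*t^3 + 2*t^2 - t + 1

Answer: t^8 - 2*t^7 + 2*t^6 - 3*t^5 + 3*t^4 - 2*t^3 + 2*t^2 - t + 1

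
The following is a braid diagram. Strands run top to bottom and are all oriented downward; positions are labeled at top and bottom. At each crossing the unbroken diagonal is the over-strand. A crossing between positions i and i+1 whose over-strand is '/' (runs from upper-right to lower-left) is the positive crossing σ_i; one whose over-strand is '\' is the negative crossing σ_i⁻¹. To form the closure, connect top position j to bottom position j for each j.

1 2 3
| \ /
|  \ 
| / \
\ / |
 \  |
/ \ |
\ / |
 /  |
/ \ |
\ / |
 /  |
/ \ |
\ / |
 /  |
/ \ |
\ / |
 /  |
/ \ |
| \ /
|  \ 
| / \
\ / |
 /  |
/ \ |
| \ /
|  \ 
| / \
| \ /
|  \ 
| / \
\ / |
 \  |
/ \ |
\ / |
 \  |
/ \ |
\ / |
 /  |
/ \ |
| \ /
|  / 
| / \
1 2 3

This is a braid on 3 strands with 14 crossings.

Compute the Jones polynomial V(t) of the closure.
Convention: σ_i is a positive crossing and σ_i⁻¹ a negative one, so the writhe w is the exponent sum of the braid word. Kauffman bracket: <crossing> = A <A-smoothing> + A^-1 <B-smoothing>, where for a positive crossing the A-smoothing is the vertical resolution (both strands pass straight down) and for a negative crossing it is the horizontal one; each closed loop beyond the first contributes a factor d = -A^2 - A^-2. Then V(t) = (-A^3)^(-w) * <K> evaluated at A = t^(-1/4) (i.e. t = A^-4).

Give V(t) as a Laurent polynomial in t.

Reading the diagram top to bottom ('/'-over between positions i,i+1 = s_i, '\'-over = s_i^-1): braid word = s2^-1 s1^-1 s1 s1 s1 s1 s2^-1 s1 s2^-1 s2^-1 s1^-1 s1^-1 s1 s2.
The presented braid s2^-1 s1^-1 s1 s1 s1 s1 s2^-1 s1 s2^-1 s2^-1 s1^-1 s1^-1 s1 s2 on 3 strands reduces by inverse Markov moves (closure unchanged at each step):
  Deconjugate: the word is γ·β·γ⁻¹ with γ = s2^-1 (prefix) and γ⁻¹ = s2 (suffix); strip both.
  Deconjugate: the word is γ·β·γ⁻¹ with γ = s1^-1 s1 (prefix) and γ⁻¹ = s1^-1 s1 (suffix); strip both.
  Deconjugate: the word is γ·β·γ⁻¹ with γ = s1 (prefix) and γ⁻¹ = s1^-1 (suffix); strip both.
Reduced to β = s1 s1 s2^-1 s1 s2^-1 s2^-1 on 3 strands, 6 crossings.
Compute on β:
Braid: s1 s1 s2^-1 s1 s2^-1 s2^-1 on 3 strands, 6 crossings.
Writhe w = (#positive) - (#negative) = 3 - 3 = 0.
Computing the Kauffman bracket via state sum. There are 2^6 = 64 states.
Each crossing splits two ways (0=vertical, 1=horizontal). The state's weight is A^(#A-smoothings - #B-smoothings) * d^(loops - 1).
Tabulate the states by total A-exponent and number of loops L (A-exp: L × count):
  A^6: L=4 ×1
  A^4: L=3 ×6
  A^2: L=2 ×14, L=4 ×1
  A^0: L=1 ×13, L=3 ×7
  A^-2: L=2 ×14, L=4 ×1
  A^-4: L=3 ×6
  A^-6: L=4 ×1
Each group contributes A^e * Σ count * d^(L-1):
Powers of d = -A^2 - A^-2: d^2 = A^4 + 2 + A^-4; d^3 = -A^6 - 3*A^2 - 3*A^-2 - A^-6.
  A^6 * (d^3) = -A^12 - 3*A^8 - 3*A^4 - 1
  A^4 * (6*d^2) = 6*A^8 + 12*A^4 + 6
  A^2 * (14*d + d^3) = -A^8 - 17*A^4 - 17 - A^-4
  A^0 * (13 + 7*d^2) = 7*A^4 + 27 + 7*A^-4
  A^-2 * (14*d + d^3) = -A^4 - 17 - 17*A^-4 - A^-8
  A^-4 * (6*d^2) = 6 + 12*A^-4 + 6*A^-8
  A^-6 * (d^3) = -1 - 3*A^-4 - 3*A^-8 - A^-12
Summing the groups: <K> = -A^12 + 2*A^8 - 2*A^4 + 3 - 2*A^-4 + 2*A^-8 - A^-12
Normalise by the writhe: (-A^3)^(-w) = (-A^3)^(0) = 1, so f(A) = 1 * <K> = -A^12 + 2*A^8 - 2*A^4 + 3 - 2*A^-4 + 2*A^-8 - A^-12.
Substitute A = t^(-1/4), i.e. A^e → t^(-e/4): V(t) = -t^3 + 2*t^2 - 2*t + 3 - 2*t^-1 + 2*t^-2 - t^-3

Answer: -t^3 + 2*t^2 - 2*t + 3 - 2*t^-1 + 2*t^-2 - t^-3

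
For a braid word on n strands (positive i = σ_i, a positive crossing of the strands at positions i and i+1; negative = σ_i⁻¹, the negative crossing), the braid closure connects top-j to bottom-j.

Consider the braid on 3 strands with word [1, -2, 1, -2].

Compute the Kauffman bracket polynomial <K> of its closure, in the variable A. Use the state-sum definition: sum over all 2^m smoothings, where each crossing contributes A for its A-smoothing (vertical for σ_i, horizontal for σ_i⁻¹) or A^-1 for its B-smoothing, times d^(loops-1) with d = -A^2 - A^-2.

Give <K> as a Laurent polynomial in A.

A^8 - A^4 + 1 - A^-4 + A^-8

Derivation:
Braid: s1 s2^-1 s1 s2^-1 on 3 strands, 4 crossings.
Writhe w = (#positive) - (#negative) = 2 - 2 = 0.
State-sum expansion of <K>. There are 2^4 = 16 states.
Smooth each crossing (0=||, 1=⌣⌢); contribution A^(Σ sign_k(1-2s_k)) * d^(L-1).
  state 0000: A-exp=+0, loops=3, term = A^0 * d^2
  state 0001: A-exp=+2, loops=2, term = A^2 * d^1
  state 0010: A-exp=-2, loops=2, term = A^-2 * d^1
  state 0011: A-exp=+0, loops=1, term = A^0 * d^0
  state 0100: A-exp=+2, loops=2, term = A^2 * d^1
  state 0101: A-exp=+4, loops=3, term = A^4 * d^2
  state 0110: A-exp=+0, loops=1, term = A^0 * d^0
  state 0111: A-exp=+2, loops=2, term = A^2 * d^1
  state 1000: A-exp=-2, loops=2, term = A^-2 * d^1
  state 1001: A-exp=+0, loops=1, term = A^0 * d^0
  state 1010: A-exp=-4, loops=3, term = A^-4 * d^2
  state 1011: A-exp=-2, loops=2, term = A^-2 * d^1
  state 1100: A-exp=+0, loops=1, term = A^0 * d^0
  state 1101: A-exp=+2, loops=2, term = A^2 * d^1
  state 1110: A-exp=-2, loops=2, term = A^-2 * d^1
  state 1111: A-exp=+0, loops=1, term = A^0 * d^0
Collect the terms by A-exponent (count of states per loop number):
Powers of d = -A^2 - A^-2: d^2 = A^4 + 2 + A^-4.
  A^4 * (d^2) = A^8 + 2*A^4 + 1
  A^2 * (4*d) = -4*A^4 - 4
  A^0 * (5 + d^2) = A^4 + 7 + A^-4
  A^-2 * (4*d) = -4 - 4*A^-4
  A^-4 * (d^2) = 1 + 2*A^-4 + A^-8
Summing the groups: <K> = A^8 - A^4 + 1 - A^-4 + A^-8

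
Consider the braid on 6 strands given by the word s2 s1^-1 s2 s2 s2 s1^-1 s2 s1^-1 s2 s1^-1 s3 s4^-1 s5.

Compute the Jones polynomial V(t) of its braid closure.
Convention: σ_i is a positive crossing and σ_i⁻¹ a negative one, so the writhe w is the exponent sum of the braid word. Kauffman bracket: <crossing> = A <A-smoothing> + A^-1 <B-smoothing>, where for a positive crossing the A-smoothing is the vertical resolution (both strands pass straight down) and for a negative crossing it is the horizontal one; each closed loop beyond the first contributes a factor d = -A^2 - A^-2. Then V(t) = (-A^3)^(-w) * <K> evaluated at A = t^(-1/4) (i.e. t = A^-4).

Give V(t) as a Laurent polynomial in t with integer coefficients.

The presented braid s2 s1^-1 s2 s2 s2 s1^-1 s2 s1^-1 s2 s1^-1 s3 s4^-1 s5 on 6 strands reduces by inverse Markov moves (closure unchanged at each step):
  Destabilize: the word has the form β·s5 where s5 occurs only as the final letter (β ∈ B_5); drop it and the last strand → 5 strands.
  Destabilize: the word has the form β·s4^-1 where s4^-1 occurs only as the final letter (β ∈ B_4); drop it and the last strand → 4 strands.
  Destabilize: the word has the form β·s3 where s3 occurs only as the final letter (β ∈ B_3); drop it and the last strand → 3 strands.
Reduced to β = s2 s1^-1 s2 s2 s2 s1^-1 s2 s1^-1 s2 s1^-1 on 3 strands, 10 crossings.
Compute on β:
Braid: s2 s1^-1 s2 s2 s2 s1^-1 s2 s1^-1 s2 s1^-1 on 3 strands, 10 crossings.
Writhe w = (#positive) - (#negative) = 6 - 4 = 2.
Computing the Kauffman bracket via state sum. There are 2^10 = 1024 states.
Smooth each crossing (0=||, 1=⌣⌢); contribution A^(Σ sign_k(1-2s_k)) * d^(L-1).
Tabulate the states by total A-exponent and number of loops L (A-exp: L × count):
  A^10: L=5 ×1
  A^8: L=4 ×10
  A^6: L=3 ×42, L=5 ×3
  A^4: L=2 ×90, L=4 ×29, L=6 ×1
  A^2: L=1 ×87, L=3 ×110, L=5 ×13
  A^0: L=2 ×179, L=4 ×71, L=6 ×2
  A^-2: L=3 ×187, L=5 ×23
  A^-4: L=4 ×117, L=6 ×3
  A^-6: L=5 ×45
  A^-8: L=6 ×10
  A^-10: L=7 ×1
Each group contributes A^e * Σ count * d^(L-1):
Powers of d = -A^2 - A^-2: d^2 = A^4 + 2 + A^-4; d^3 = -A^6 - 3*A^2 - 3*A^-2 - A^-6; d^4 = A^8 + 4*A^4 + 6 + 4*A^-4 + A^-8; d^5 = -A^10 - 5*A^6 - 10*A^2 - 10*A^-2 - 5*A^-6 - A^-10; d^6 = A^12 + 6*A^8 + 15*A^4 + 20 + 15*A^-4 + 6*A^-8 + A^-12.
  A^10 * (d^4) = A^18 + 4*A^14 + 6*A^10 + 4*A^6 + A^2
  A^8 * (10*d^3) = -10*A^14 - 30*A^10 - 30*A^6 - 10*A^2
  A^6 * (42*d^2 + 3*d^4) = 3*A^14 + 54*A^10 + 102*A^6 + 54*A^2 + 3*A^-2
  A^4 * (90*d + 29*d^3 + d^5) = -A^14 - 34*A^10 - 187*A^6 - 187*A^2 - 34*A^-2 - A^-6
  A^2 * (87 + 110*d^2 + 13*d^4) = 13*A^10 + 162*A^6 + 385*A^2 + 162*A^-2 + 13*A^-6
  A^0 * (179*d + 71*d^3 + 2*d^5) = -2*A^10 - 81*A^6 - 412*A^2 - 412*A^-2 - 81*A^-6 - 2*A^-10
  A^-2 * (187*d^2 + 23*d^4) = 23*A^6 + 279*A^2 + 512*A^-2 + 279*A^-6 + 23*A^-10
  A^-4 * (117*d^3 + 3*d^5) = -3*A^6 - 132*A^2 - 381*A^-2 - 381*A^-6 - 132*A^-10 - 3*A^-14
  A^-6 * (45*d^4) = 45*A^2 + 180*A^-2 + 270*A^-6 + 180*A^-10 + 45*A^-14
  A^-8 * (10*d^5) = -10*A^2 - 50*A^-2 - 100*A^-6 - 100*A^-10 - 50*A^-14 - 10*A^-18
  A^-10 * (d^6) = A^2 + 6*A^-2 + 15*A^-6 + 20*A^-10 + 15*A^-14 + 6*A^-18 + A^-22
Summing the groups: <K> = A^18 - 4*A^14 + 7*A^10 - 10*A^6 + 14*A^2 - 14*A^-2 + 14*A^-6 - 11*A^-10 + 7*A^-14 - 4*A^-18 + A^-22
Normalise by the writhe: (-A^3)^(-w) = (-A^3)^(-2) = A^-6, so f(A) = A^-6 * <K> = A^12 - 4*A^8 + 7*A^4 - 10 + 14*A^-4 - 14*A^-8 + 14*A^-12 - 11*A^-16 + 7*A^-20 - 4*A^-24 + A^-28.
Substitute A = t^(-1/4), i.e. A^e → t^(-e/4): V(t) = t^7 - 4*t^6 + 7*t^5 - 11*t^4 + 14*t^3 - 14*t^2 + 14*t - 10 + 7*t^-1 - 4*t^-2 + t^-3

Answer: t^7 - 4*t^6 + 7*t^5 - 11*t^4 + 14*t^3 - 14*t^2 + 14*t - 10 + 7*t^-1 - 4*t^-2 + t^-3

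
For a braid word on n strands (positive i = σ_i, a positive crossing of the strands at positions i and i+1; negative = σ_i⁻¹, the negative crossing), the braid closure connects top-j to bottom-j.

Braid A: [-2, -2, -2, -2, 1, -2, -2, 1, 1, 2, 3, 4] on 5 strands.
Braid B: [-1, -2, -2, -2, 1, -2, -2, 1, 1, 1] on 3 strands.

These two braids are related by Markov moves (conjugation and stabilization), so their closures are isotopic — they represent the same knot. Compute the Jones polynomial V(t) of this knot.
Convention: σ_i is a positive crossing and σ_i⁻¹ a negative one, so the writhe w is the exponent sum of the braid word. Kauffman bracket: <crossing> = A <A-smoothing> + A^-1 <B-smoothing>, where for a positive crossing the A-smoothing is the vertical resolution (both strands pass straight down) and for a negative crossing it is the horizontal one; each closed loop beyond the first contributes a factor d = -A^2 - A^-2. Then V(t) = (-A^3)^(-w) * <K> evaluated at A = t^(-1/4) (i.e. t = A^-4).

-t^2 + 2*t - 3 + 5*t^-1 - 4*t^-2 + 5*t^-3 - 4*t^-4 + 2*t^-5 - t^-6

Derivation:
Markov-equivalent braids have isotopic closures, hence identical knot invariants. Strip the Markov moves from each word to reach a common short braid β, then compute V(t) once on β.
Braid A: s2^-1 s2^-1 s2^-1 s2^-1 s1 s2^-1 s2^-1 s1 s1 s2 s3 s4 on 5 strands reduces by inverse Markov moves (closure unchanged at each step):
  Destabilize: the word has the form β·s4 where s4 occurs only as the final letter (β ∈ B_4); drop it and the last strand → 4 strands.
  Destabilize: the word has the form β·s3 where s3 occurs only as the final letter (β ∈ B_3); drop it and the last strand → 3 strands.
  Deconjugate: the word is γ·β·γ⁻¹ with γ = s2^-1 (prefix) and γ⁻¹ = s2 (suffix); strip both.
Reduced to β = s2^-1 s2^-1 s2^-1 s1 s2^-1 s2^-1 s1 s1 on 3 strands, 8 crossings.
Braid B: s1^-1 s2^-1 s2^-1 s2^-1 s1 s2^-1 s2^-1 s1 s1 s1 on 3 strands reduces by inverse Markov moves (closure unchanged at each step):
  Deconjugate: the word is γ·β·γ⁻¹ with γ = s1^-1 (prefix) and γ⁻¹ = s1 (suffix); strip both.
Reduced to β = s2^-1 s2^-1 s2^-1 s1 s2^-1 s2^-1 s1 s1 on 3 strands, 8 crossings.
Both give the same β = s2^-1 s2^-1 s2^-1 s1 s2^-1 s2^-1 s1 s1 on 3 strands, so one state sum suffices:
Braid: s2^-1 s2^-1 s2^-1 s1 s2^-1 s2^-1 s1 s1 on 3 strands, 8 crossings.
Writhe w = (#positive) - (#negative) = 3 - 5 = -2.
Enumerate smoothing states for the bracket polynomial. There are 2^8 = 256 states.
Each crossing splits two ways (0=vertical, 1=horizontal). The state's weight is A^(#A-smoothings - #B-smoothings) * d^(loops - 1).
Tabulate the states by total A-exponent and number of loops L (A-exp: L × count):
  A^8: L=6 ×1
  A^6: L=5 ×8
  A^4: L=4 ×27, L=6 ×1
  A^2: L=3 ×50, L=5 ×6
  A^0: L=2 ×53, L=4 ×17
  A^-2: L=1 ×27, L=3 ×28, L=5 ×1
  A^-4: L=2 ×24, L=4 ×4
  A^-6: L=3 ×8
  A^-8: L=4 ×1
Each group contributes A^e * Σ count * d^(L-1):
Powers of d = -A^2 - A^-2: d^2 = A^4 + 2 + A^-4; d^3 = -A^6 - 3*A^2 - 3*A^-2 - A^-6; d^4 = A^8 + 4*A^4 + 6 + 4*A^-4 + A^-8; d^5 = -A^10 - 5*A^6 - 10*A^2 - 10*A^-2 - 5*A^-6 - A^-10.
  A^8 * (d^5) = -A^18 - 5*A^14 - 10*A^10 - 10*A^6 - 5*A^2 - A^-2
  A^6 * (8*d^4) = 8*A^14 + 32*A^10 + 48*A^6 + 32*A^2 + 8*A^-2
  A^4 * (27*d^3 + d^5) = -A^14 - 32*A^10 - 91*A^6 - 91*A^2 - 32*A^-2 - A^-6
  A^2 * (50*d^2 + 6*d^4) = 6*A^10 + 74*A^6 + 136*A^2 + 74*A^-2 + 6*A^-6
  A^0 * (53*d + 17*d^3) = -17*A^6 - 104*A^2 - 104*A^-2 - 17*A^-6
  A^-2 * (27 + 28*d^2 + d^4) = A^6 + 32*A^2 + 89*A^-2 + 32*A^-6 + A^-10
  A^-4 * (24*d + 4*d^3) = -4*A^2 - 36*A^-2 - 36*A^-6 - 4*A^-10
  A^-6 * (8*d^2) = 8*A^-2 + 16*A^-6 + 8*A^-10
  A^-8 * (d^3) = -A^-2 - 3*A^-6 - 3*A^-10 - A^-14
Summing the groups: <K> = -A^18 + 2*A^14 - 4*A^10 + 5*A^6 - 4*A^2 + 5*A^-2 - 3*A^-6 + 2*A^-10 - A^-14
Normalise by the writhe: (-A^3)^(-w) = (-A^3)^(2) = A^6, so f(A) = A^6 * <K> = -A^24 + 2*A^20 - 4*A^16 + 5*A^12 - 4*A^8 + 5*A^4 - 3 + 2*A^-4 - A^-8.
Substitute A = t^(-1/4), i.e. A^e → t^(-e/4): V(t) = -t^2 + 2*t - 3 + 5*t^-1 - 4*t^-2 + 5*t^-3 - 4*t^-4 + 2*t^-5 - t^-6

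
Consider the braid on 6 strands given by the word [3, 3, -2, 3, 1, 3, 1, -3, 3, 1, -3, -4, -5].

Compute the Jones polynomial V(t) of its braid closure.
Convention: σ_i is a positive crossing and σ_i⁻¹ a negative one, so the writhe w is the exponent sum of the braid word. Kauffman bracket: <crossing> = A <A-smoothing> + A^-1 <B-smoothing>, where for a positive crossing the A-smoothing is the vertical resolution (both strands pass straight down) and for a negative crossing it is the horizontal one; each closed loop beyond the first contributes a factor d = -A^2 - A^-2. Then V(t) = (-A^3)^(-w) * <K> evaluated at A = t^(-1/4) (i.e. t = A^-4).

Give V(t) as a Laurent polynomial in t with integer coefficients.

The presented braid s3 s3 s2^-1 s3 s1 s3 s1 s3^-1 s3 s1 s3^-1 s4^-1 s5^-1 on 6 strands reduces by inverse Markov moves (closure unchanged at each step):
  Destabilize: the word has the form β·s5^-1 where s5^-1 occurs only as the final letter (β ∈ B_5); drop it and the last strand → 5 strands.
  Destabilize: the word has the form β·s4^-1 where s4^-1 occurs only as the final letter (β ∈ B_4); drop it and the last strand → 4 strands.
  Deconjugate: the word is γ·β·γ⁻¹ with γ = s3 (prefix) and γ⁻¹ = s3^-1 (suffix); strip both.
Reduced to β = s3 s2^-1 s3 s1 s3 s1 s3^-1 s3 s1 on 4 strands, 9 crossings.
Compute on β:
First cancel adjacent σ_i σ_i⁻¹ pairs (Reidemeister II — same braid, same closure): s3 s2^-1 s3 s1 s3 s1 s3^-1 s3 s1 → s3 s2^-1 s3 s1 s3 s1 s1.
Braid: s3 s2^-1 s3 s1 s3 s1 s1 on 4 strands, 7 crossings.
Writhe w = (#positive) - (#negative) = 6 - 1 = 5.
Computing the Kauffman bracket via state sum. There are 2^7 = 128 states.
For each crossing: s=0 is the vertical smoothing, s=1 horizontal. Crossing k contributes A^(sign_k * (1 - 2*s_k)); loop factor d = -A^2 - A^-2.
Tabulate the states by total A-exponent and number of loops L (A-exp: L × count):
  A^7: L=3 ×1
  A^5: L=2 ×6, L=4 ×1
  A^3: L=1 ×9, L=3 ×12
  A^1: L=2 ×27, L=4 ×8
  A^-1: L=3 ×33, L=5 ×2
  A^-3: L=4 ×21
  A^-5: L=5 ×7
  A^-7: L=6 ×1
Each group contributes A^e * Σ count * d^(L-1):
Powers of d = -A^2 - A^-2: d^2 = A^4 + 2 + A^-4; d^3 = -A^6 - 3*A^2 - 3*A^-2 - A^-6; d^4 = A^8 + 4*A^4 + 6 + 4*A^-4 + A^-8; d^5 = -A^10 - 5*A^6 - 10*A^2 - 10*A^-2 - 5*A^-6 - A^-10.
  A^7 * (d^2) = A^11 + 2*A^7 + A^3
  A^5 * (6*d + d^3) = -A^11 - 9*A^7 - 9*A^3 - A^-1
  A^3 * (9 + 12*d^2) = 12*A^7 + 33*A^3 + 12*A^-1
  A^1 * (27*d + 8*d^3) = -8*A^7 - 51*A^3 - 51*A^-1 - 8*A^-5
  A^-1 * (33*d^2 + 2*d^4) = 2*A^7 + 41*A^3 + 78*A^-1 + 41*A^-5 + 2*A^-9
  A^-3 * (21*d^3) = -21*A^3 - 63*A^-1 - 63*A^-5 - 21*A^-9
  A^-5 * (7*d^4) = 7*A^3 + 28*A^-1 + 42*A^-5 + 28*A^-9 + 7*A^-13
  A^-7 * (d^5) = -A^3 - 5*A^-1 - 10*A^-5 - 10*A^-9 - 5*A^-13 - A^-17
Summing the groups: <K> = -A^7 - 2*A^-1 + 2*A^-5 - A^-9 + 2*A^-13 - A^-17
Normalise by the writhe: (-A^3)^(-w) = (-A^3)^(-5) = -A^-15, so f(A) = -A^-15 * <K> = A^-8 + 2*A^-16 - 2*A^-20 + A^-24 - 2*A^-28 + A^-32.
Substitute A = t^(-1/4), i.e. A^e → t^(-e/4): V(t) = t^8 - 2*t^7 + t^6 - 2*t^5 + 2*t^4 + t^2

Answer: t^8 - 2*t^7 + t^6 - 2*t^5 + 2*t^4 + t^2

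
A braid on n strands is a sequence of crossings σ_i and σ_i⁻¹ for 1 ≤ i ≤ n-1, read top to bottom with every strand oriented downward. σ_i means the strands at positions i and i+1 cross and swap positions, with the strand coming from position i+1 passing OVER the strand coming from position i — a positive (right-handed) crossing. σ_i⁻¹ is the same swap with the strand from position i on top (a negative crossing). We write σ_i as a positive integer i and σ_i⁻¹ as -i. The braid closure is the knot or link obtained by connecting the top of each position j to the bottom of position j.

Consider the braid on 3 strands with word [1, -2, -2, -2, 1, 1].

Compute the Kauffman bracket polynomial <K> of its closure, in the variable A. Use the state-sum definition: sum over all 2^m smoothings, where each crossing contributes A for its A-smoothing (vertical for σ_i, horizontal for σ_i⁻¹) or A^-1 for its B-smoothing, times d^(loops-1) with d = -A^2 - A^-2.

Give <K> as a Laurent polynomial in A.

-A^12 + A^8 - A^4 + 3 - A^-4 + A^-8 - A^-12

Derivation:
Braid: s1 s2^-1 s2^-1 s2^-1 s1 s1 on 3 strands, 6 crossings.
Writhe w = (#positive) - (#negative) = 3 - 3 = 0.
Computing the Kauffman bracket via state sum. There are 2^6 = 64 states.
Each crossing splits two ways (0=vertical, 1=horizontal). The state's weight is A^(#A-smoothings - #B-smoothings) * d^(loops - 1).
Tabulate the states by total A-exponent and number of loops L (A-exp: L × count):
  A^6: L=4 ×1
  A^4: L=3 ×6
  A^2: L=2 ×12, L=4 ×3
  A^0: L=1 ×9, L=3 ×10, L=5 ×1
  A^-2: L=2 ×12, L=4 ×3
  A^-4: L=3 ×6
  A^-6: L=4 ×1
Each group contributes A^e * Σ count * d^(L-1):
Powers of d = -A^2 - A^-2: d^2 = A^4 + 2 + A^-4; d^3 = -A^6 - 3*A^2 - 3*A^-2 - A^-6; d^4 = A^8 + 4*A^4 + 6 + 4*A^-4 + A^-8.
  A^6 * (d^3) = -A^12 - 3*A^8 - 3*A^4 - 1
  A^4 * (6*d^2) = 6*A^8 + 12*A^4 + 6
  A^2 * (12*d + 3*d^3) = -3*A^8 - 21*A^4 - 21 - 3*A^-4
  A^0 * (9 + 10*d^2 + d^4) = A^8 + 14*A^4 + 35 + 14*A^-4 + A^-8
  A^-2 * (12*d + 3*d^3) = -3*A^4 - 21 - 21*A^-4 - 3*A^-8
  A^-4 * (6*d^2) = 6 + 12*A^-4 + 6*A^-8
  A^-6 * (d^3) = -1 - 3*A^-4 - 3*A^-8 - A^-12
Summing the groups: <K> = -A^12 + A^8 - A^4 + 3 - A^-4 + A^-8 - A^-12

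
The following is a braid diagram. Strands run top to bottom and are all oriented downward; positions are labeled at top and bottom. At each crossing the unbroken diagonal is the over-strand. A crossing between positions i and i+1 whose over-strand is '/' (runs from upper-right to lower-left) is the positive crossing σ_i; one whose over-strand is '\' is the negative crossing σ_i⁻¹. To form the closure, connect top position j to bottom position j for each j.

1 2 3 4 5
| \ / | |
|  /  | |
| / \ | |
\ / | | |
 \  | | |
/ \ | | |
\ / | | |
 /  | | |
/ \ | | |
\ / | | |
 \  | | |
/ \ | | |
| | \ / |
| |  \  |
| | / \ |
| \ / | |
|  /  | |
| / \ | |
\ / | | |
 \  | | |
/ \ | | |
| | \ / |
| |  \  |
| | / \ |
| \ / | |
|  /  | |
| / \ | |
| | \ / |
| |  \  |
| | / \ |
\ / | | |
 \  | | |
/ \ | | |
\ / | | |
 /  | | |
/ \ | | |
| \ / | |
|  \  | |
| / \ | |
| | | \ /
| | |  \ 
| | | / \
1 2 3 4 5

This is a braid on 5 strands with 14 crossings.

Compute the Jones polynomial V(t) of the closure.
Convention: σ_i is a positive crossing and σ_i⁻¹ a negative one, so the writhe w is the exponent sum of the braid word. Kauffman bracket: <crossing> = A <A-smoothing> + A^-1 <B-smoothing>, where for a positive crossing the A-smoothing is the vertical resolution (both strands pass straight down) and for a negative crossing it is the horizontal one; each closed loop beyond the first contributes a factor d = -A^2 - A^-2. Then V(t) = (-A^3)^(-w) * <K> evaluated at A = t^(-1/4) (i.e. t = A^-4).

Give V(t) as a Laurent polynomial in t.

t - 2 + 3*t^-1 - 3*t^-2 + 4*t^-3 - 3*t^-4 + 2*t^-5 - t^-6

Derivation:
Reading the diagram top to bottom ('/'-over between positions i,i+1 = s_i, '\'-over = s_i^-1): braid word = s2 s1^-1 s1 s1^-1 s3^-1 s2 s1^-1 s3^-1 s2 s3^-1 s1^-1 s1 s2^-1 s4^-1.
The presented braid s2 s1^-1 s1 s1^-1 s3^-1 s2 s1^-1 s3^-1 s2 s3^-1 s1^-1 s1 s2^-1 s4^-1 on 5 strands reduces by inverse Markov moves (closure unchanged at each step):
  Destabilize: the word has the form β·s4^-1 where s4^-1 occurs only as the final letter (β ∈ B_4); drop it and the last strand → 4 strands.
  Deconjugate: the word is γ·β·γ⁻¹ with γ = s2 s1^-1 (prefix) and γ⁻¹ = s1 s2^-1 (suffix); strip both.
  Deconjugate: the word is γ·β·γ⁻¹ with γ = s1 (prefix) and γ⁻¹ = s1^-1 (suffix); strip both.
Reduced to β = s1^-1 s3^-1 s2 s1^-1 s3^-1 s2 s3^-1 on 4 strands, 7 crossings.
Compute on β:
Braid: s1^-1 s3^-1 s2 s1^-1 s3^-1 s2 s3^-1 on 4 strands, 7 crossings.
Writhe w = (#positive) - (#negative) = 2 - 5 = -3.
Enumerate smoothing states for the bracket polynomial. There are 2^7 = 128 states.
For each crossing: s=0 is the vertical smoothing, s=1 horizontal. Crossing k contributes A^(sign_k * (1 - 2*s_k)); loop factor d = -A^2 - A^-2.
Tabulate the states by total A-exponent and number of loops L (A-exp: L × count):
  A^7: L=5 ×1
  A^5: L=4 ×7
  A^3: L=3 ×20, L=5 ×1
  A^1: L=2 ×29, L=4 ×6
  A^-1: L=1 ×19, L=3 ×16
  A^-3: L=2 ×19, L=4 ×2
  A^-5: L=3 ×7
  A^-7: L=4 ×1
Each group contributes A^e * Σ count * d^(L-1):
Powers of d = -A^2 - A^-2: d^2 = A^4 + 2 + A^-4; d^3 = -A^6 - 3*A^2 - 3*A^-2 - A^-6; d^4 = A^8 + 4*A^4 + 6 + 4*A^-4 + A^-8.
  A^7 * (d^4) = A^15 + 4*A^11 + 6*A^7 + 4*A^3 + A^-1
  A^5 * (7*d^3) = -7*A^11 - 21*A^7 - 21*A^3 - 7*A^-1
  A^3 * (20*d^2 + d^4) = A^11 + 24*A^7 + 46*A^3 + 24*A^-1 + A^-5
  A^1 * (29*d + 6*d^3) = -6*A^7 - 47*A^3 - 47*A^-1 - 6*A^-5
  A^-1 * (19 + 16*d^2) = 16*A^3 + 51*A^-1 + 16*A^-5
  A^-3 * (19*d + 2*d^3) = -2*A^3 - 25*A^-1 - 25*A^-5 - 2*A^-9
  A^-5 * (7*d^2) = 7*A^-1 + 14*A^-5 + 7*A^-9
  A^-7 * (d^3) = -A^-1 - 3*A^-5 - 3*A^-9 - A^-13
Summing the groups: <K> = A^15 - 2*A^11 + 3*A^7 - 4*A^3 + 3*A^-1 - 3*A^-5 + 2*A^-9 - A^-13
Normalise by the writhe: (-A^3)^(-w) = (-A^3)^(3) = -A^9, so f(A) = -A^9 * <K> = -A^24 + 2*A^20 - 3*A^16 + 4*A^12 - 3*A^8 + 3*A^4 - 2 + A^-4.
Substitute A = t^(-1/4), i.e. A^e → t^(-e/4): V(t) = t - 2 + 3*t^-1 - 3*t^-2 + 4*t^-3 - 3*t^-4 + 2*t^-5 - t^-6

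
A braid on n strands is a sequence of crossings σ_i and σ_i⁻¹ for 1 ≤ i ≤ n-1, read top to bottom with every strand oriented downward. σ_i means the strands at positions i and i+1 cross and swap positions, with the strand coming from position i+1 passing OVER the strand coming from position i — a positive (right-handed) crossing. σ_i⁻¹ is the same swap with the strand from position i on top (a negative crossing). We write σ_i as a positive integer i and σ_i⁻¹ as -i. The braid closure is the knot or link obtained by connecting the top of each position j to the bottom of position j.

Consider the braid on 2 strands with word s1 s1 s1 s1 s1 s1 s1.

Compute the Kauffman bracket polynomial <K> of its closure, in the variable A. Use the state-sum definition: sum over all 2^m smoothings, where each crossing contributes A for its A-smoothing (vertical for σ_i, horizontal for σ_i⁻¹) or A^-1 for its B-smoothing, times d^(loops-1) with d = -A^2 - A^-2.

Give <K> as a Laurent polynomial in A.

Braid: s1 s1 s1 s1 s1 s1 s1 on 2 strands, 7 crossings.
Writhe w = (#positive) - (#negative) = 7 - 0 = 7.
State-sum expansion of <K>. There are 2^7 = 128 states.
Smooth each crossing (0=||, 1=⌣⌢); contribution A^(Σ sign_k(1-2s_k)) * d^(L-1).
Tabulate the states by total A-exponent and number of loops L (A-exp: L × count):
  A^7: L=2 ×1
  A^5: L=1 ×7
  A^3: L=2 ×21
  A^1: L=3 ×35
  A^-1: L=4 ×35
  A^-3: L=5 ×21
  A^-5: L=6 ×7
  A^-7: L=7 ×1
Each group contributes A^e * Σ count * d^(L-1):
Powers of d = -A^2 - A^-2: d^2 = A^4 + 2 + A^-4; d^3 = -A^6 - 3*A^2 - 3*A^-2 - A^-6; d^4 = A^8 + 4*A^4 + 6 + 4*A^-4 + A^-8; d^5 = -A^10 - 5*A^6 - 10*A^2 - 10*A^-2 - 5*A^-6 - A^-10; d^6 = A^12 + 6*A^8 + 15*A^4 + 20 + 15*A^-4 + 6*A^-8 + A^-12.
  A^7 * (d) = -A^9 - A^5
  A^5 * (7) = 7*A^5
  A^3 * (21*d) = -21*A^5 - 21*A
  A^1 * (35*d^2) = 35*A^5 + 70*A + 35*A^-3
  A^-1 * (35*d^3) = -35*A^5 - 105*A - 105*A^-3 - 35*A^-7
  A^-3 * (21*d^4) = 21*A^5 + 84*A + 126*A^-3 + 84*A^-7 + 21*A^-11
  A^-5 * (7*d^5) = -7*A^5 - 35*A - 70*A^-3 - 70*A^-7 - 35*A^-11 - 7*A^-15
  A^-7 * (d^6) = A^5 + 6*A + 15*A^-3 + 20*A^-7 + 15*A^-11 + 6*A^-15 + A^-19
Summing the groups: <K> = -A^9 - A + A^-3 - A^-7 + A^-11 - A^-15 + A^-19

Answer: -A^9 - A + A^-3 - A^-7 + A^-11 - A^-15 + A^-19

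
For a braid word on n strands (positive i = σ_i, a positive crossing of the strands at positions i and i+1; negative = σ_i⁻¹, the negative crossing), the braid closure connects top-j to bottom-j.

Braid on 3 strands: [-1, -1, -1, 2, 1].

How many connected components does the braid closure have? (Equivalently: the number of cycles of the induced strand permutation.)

2

Derivation:
Track the strand permutation on 3 strands, starting from identity.
  step 1: s1^-1 swaps positions 1,2 -> [2 1 3]
  step 2: s1^-1 swaps positions 1,2 -> [1 2 3]
  step 3: s1^-1 swaps positions 1,2 -> [2 1 3]
  step 4: s2 swaps positions 2,3 -> [2 3 1]
  step 5: s1 swaps positions 1,2 -> [3 2 1]
Final permutation (position -> original strand): [3 2 1]
Closure components = cycle count of this permutation = 2.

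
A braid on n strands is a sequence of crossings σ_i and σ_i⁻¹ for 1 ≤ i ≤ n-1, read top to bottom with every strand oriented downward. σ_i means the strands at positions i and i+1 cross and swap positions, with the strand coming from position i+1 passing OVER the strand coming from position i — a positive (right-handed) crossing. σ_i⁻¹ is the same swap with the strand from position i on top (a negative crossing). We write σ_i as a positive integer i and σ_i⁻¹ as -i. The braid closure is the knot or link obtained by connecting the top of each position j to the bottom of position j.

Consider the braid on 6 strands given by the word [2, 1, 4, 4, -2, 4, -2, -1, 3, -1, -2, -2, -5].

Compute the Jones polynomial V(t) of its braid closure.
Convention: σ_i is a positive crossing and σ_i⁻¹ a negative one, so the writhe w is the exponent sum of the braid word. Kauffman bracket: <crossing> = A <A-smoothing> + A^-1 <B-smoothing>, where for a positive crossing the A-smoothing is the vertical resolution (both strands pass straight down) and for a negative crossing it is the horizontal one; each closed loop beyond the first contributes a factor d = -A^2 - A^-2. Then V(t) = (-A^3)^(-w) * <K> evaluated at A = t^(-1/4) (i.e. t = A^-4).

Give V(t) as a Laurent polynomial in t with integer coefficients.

The presented braid s2 s1 s4 s4 s2^-1 s4 s2^-1 s1^-1 s3 s1^-1 s2^-1 s2^-1 s5^-1 on 6 strands reduces by inverse Markov moves (closure unchanged at each step):
  Destabilize: the word has the form β·s5^-1 where s5^-1 occurs only as the final letter (β ∈ B_5); drop it and the last strand → 5 strands.
  Deconjugate: the word is γ·β·γ⁻¹ with γ = s2 (prefix) and γ⁻¹ = s2^-1 (suffix); strip both.
Reduced to β = s1 s4 s4 s2^-1 s4 s2^-1 s1^-1 s3 s1^-1 s2^-1 on 5 strands, 10 crossings.
Compute on β:
Braid: s1 s4 s4 s2^-1 s4 s2^-1 s1^-1 s3 s1^-1 s2^-1 on 5 strands, 10 crossings.
Writhe w = (#positive) - (#negative) = 5 - 5 = 0.
Enumerate smoothing states for the bracket polynomial. There are 2^10 = 1024 states.
For each crossing: s=0 is the vertical smoothing, s=1 horizontal. Crossing k contributes A^(sign_k * (1 - 2*s_k)); loop factor d = -A^2 - A^-2.
Tabulate the states by total A-exponent and number of loops L (A-exp: L × count):
  A^10: L=6 ×1
  A^8: L=5 ×10
  A^6: L=4 ×40, L=6 ×5
  A^4: L=3 ×80, L=5 ×39, L=7 ×1
  A^2: L=2 ×79, L=4 ×117, L=6 ×14
  A^0: L=1 ×30, L=3 ×158, L=5 ×62, L=7 ×2
  A^-2: L=2 ×84, L=4 ×111, L=6 ×15
  A^-4: L=1 ×9, L=3 ×74, L=5 ×36, L=7 ×1
  A^-6: L=2 ×12, L=4 ×29, L=6 ×4
  A^-8: L=3 ×6, L=5 ×4
  A^-10: L=4 ×1
Each group contributes A^e * Σ count * d^(L-1):
Powers of d = -A^2 - A^-2: d^2 = A^4 + 2 + A^-4; d^3 = -A^6 - 3*A^2 - 3*A^-2 - A^-6; d^4 = A^8 + 4*A^4 + 6 + 4*A^-4 + A^-8; d^5 = -A^10 - 5*A^6 - 10*A^2 - 10*A^-2 - 5*A^-6 - A^-10; d^6 = A^12 + 6*A^8 + 15*A^4 + 20 + 15*A^-4 + 6*A^-8 + A^-12.
  A^10 * (d^5) = -A^20 - 5*A^16 - 10*A^12 - 10*A^8 - 5*A^4 - 1
  A^8 * (10*d^4) = 10*A^16 + 40*A^12 + 60*A^8 + 40*A^4 + 10
  A^6 * (40*d^3 + 5*d^5) = -5*A^16 - 65*A^12 - 170*A^8 - 170*A^4 - 65 - 5*A^-4
  A^4 * (80*d^2 + 39*d^4 + d^6) = A^16 + 45*A^12 + 251*A^8 + 414*A^4 + 251 + 45*A^-4 + A^-8
  A^2 * (79*d + 117*d^3 + 14*d^5) = -14*A^12 - 187*A^8 - 570*A^4 - 570 - 187*A^-4 - 14*A^-8
  A^0 * (30 + 158*d^2 + 62*d^4 + 2*d^6) = 2*A^12 + 74*A^8 + 436*A^4 + 758 + 436*A^-4 + 74*A^-8 + 2*A^-12
  A^-2 * (84*d + 111*d^3 + 15*d^5) = -15*A^8 - 186*A^4 - 567 - 567*A^-4 - 186*A^-8 - 15*A^-12
  A^-4 * (9 + 74*d^2 + 36*d^4 + d^6) = A^8 + 42*A^4 + 233 + 393*A^-4 + 233*A^-8 + 42*A^-12 + A^-16
  A^-6 * (12*d + 29*d^3 + 4*d^5) = -4*A^4 - 49 - 139*A^-4 - 139*A^-8 - 49*A^-12 - 4*A^-16
  A^-8 * (6*d^2 + 4*d^4) = 4 + 22*A^-4 + 36*A^-8 + 22*A^-12 + 4*A^-16
  A^-10 * (d^3) = -A^-4 - 3*A^-8 - 3*A^-12 - A^-16
Summing the groups: <K> = -A^20 + A^16 - 2*A^12 + 4*A^8 - 3*A^4 + 4 - 3*A^-4 + 2*A^-8 - A^-12
Normalise by the writhe: (-A^3)^(-w) = (-A^3)^(0) = 1, so f(A) = 1 * <K> = -A^20 + A^16 - 2*A^12 + 4*A^8 - 3*A^4 + 4 - 3*A^-4 + 2*A^-8 - A^-12.
Substitute A = t^(-1/4), i.e. A^e → t^(-e/4): V(t) = -t^3 + 2*t^2 - 3*t + 4 - 3*t^-1 + 4*t^-2 - 2*t^-3 + t^-4 - t^-5

Answer: -t^3 + 2*t^2 - 3*t + 4 - 3*t^-1 + 4*t^-2 - 2*t^-3 + t^-4 - t^-5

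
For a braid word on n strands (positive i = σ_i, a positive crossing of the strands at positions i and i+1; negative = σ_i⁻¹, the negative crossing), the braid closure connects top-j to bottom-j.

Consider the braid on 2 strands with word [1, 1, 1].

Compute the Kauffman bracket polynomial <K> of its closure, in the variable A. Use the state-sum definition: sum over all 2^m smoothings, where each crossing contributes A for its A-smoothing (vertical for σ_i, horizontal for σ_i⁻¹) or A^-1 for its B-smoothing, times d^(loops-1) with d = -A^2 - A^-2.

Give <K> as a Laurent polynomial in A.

-A^5 - A^-3 + A^-7

Derivation:
Braid: s1 s1 s1 on 2 strands, 3 crossings.
Writhe w = (#positive) - (#negative) = 3 - 0 = 3.
Computing the Kauffman bracket via state sum. There are 2^3 = 8 states.
Each crossing splits two ways (0=vertical, 1=horizontal). The state's weight is A^(#A-smoothings - #B-smoothings) * d^(loops - 1).
  state 000: A-exp=+3, loops=2, term = A^3 * d^1
  state 001: A-exp=+1, loops=1, term = A^1 * d^0
  state 010: A-exp=+1, loops=1, term = A^1 * d^0
  state 011: A-exp=-1, loops=2, term = A^-1 * d^1
  state 100: A-exp=+1, loops=1, term = A^1 * d^0
  state 101: A-exp=-1, loops=2, term = A^-1 * d^1
  state 110: A-exp=-1, loops=2, term = A^-1 * d^1
  state 111: A-exp=-3, loops=3, term = A^-3 * d^2
Collect the terms by A-exponent (count of states per loop number):
Powers of d = -A^2 - A^-2: d^2 = A^4 + 2 + A^-4.
  A^3 * (d) = -A^5 - A
  A^1 * (3) = 3*A
  A^-1 * (3*d) = -3*A - 3*A^-3
  A^-3 * (d^2) = A + 2*A^-3 + A^-7
Summing the groups: <K> = -A^5 - A^-3 + A^-7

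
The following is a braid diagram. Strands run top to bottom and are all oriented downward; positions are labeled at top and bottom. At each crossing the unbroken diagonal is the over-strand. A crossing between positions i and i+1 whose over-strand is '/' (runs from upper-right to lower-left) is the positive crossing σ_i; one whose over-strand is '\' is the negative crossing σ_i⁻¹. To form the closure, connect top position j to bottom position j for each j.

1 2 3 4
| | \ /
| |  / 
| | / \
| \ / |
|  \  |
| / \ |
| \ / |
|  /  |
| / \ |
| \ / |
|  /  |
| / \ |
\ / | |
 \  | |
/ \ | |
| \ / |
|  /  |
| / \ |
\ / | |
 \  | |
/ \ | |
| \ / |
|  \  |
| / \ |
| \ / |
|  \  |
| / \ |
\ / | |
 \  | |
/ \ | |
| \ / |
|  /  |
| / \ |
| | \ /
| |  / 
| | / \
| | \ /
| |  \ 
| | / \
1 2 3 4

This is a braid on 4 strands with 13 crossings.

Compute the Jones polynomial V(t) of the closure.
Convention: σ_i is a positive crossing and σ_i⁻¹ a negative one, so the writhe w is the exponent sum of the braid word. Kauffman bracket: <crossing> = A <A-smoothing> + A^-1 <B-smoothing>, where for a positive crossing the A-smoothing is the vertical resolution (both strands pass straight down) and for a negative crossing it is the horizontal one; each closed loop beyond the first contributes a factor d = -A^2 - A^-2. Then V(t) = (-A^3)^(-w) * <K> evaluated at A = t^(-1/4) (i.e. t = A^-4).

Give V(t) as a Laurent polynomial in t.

-t + 2 - t^-1 + 2*t^-2 - t^-3 + t^-4 - t^-5

Derivation:
Reading the diagram top to bottom ('/'-over between positions i,i+1 = s_i, '\'-over = s_i^-1): braid word = s3 s2^-1 s2 s2 s1^-1 s2 s1^-1 s2^-1 s2^-1 s1^-1 s2 s3 s3^-1.
The presented braid s3 s2^-1 s2 s2 s1^-1 s2 s1^-1 s2^-1 s2^-1 s1^-1 s2 s3 s3^-1 on 4 strands reduces by inverse Markov moves (closure unchanged at each step):
  Deconjugate: the word is γ·β·γ⁻¹ with γ = s3 (prefix) and γ⁻¹ = s3^-1 (suffix); strip both.
  Destabilize: the word has the form β·s3 where s3 occurs only as the final letter (β ∈ B_3); drop it and the last strand → 3 strands.
  Deconjugate: the word is γ·β·γ⁻¹ with γ = s2^-1 (prefix) and γ⁻¹ = s2 (suffix); strip both.
Reduced to β = s2 s2 s1^-1 s2 s1^-1 s2^-1 s2^-1 s1^-1 on 3 strands, 8 crossings.
Compute on β:
Braid: s2 s2 s1^-1 s2 s1^-1 s2^-1 s2^-1 s1^-1 on 3 strands, 8 crossings.
Writhe w = (#positive) - (#negative) = 3 - 5 = -2.
Enumerate smoothing states for the bracket polynomial. There are 2^8 = 256 states.
Each crossing splits two ways (0=vertical, 1=horizontal). The state's weight is A^(#A-smoothings - #B-smoothings) * d^(loops - 1).
Tabulate the states by total A-exponent and number of loops L (A-exp: L × count):
  A^8: L=4 ×1
  A^6: L=3 ×8
  A^4: L=2 ×23, L=4 ×5
  A^2: L=1 ×22, L=3 ×33, L=5 ×1
  A^0: L=2 ×52, L=4 ×18
  A^-2: L=1 ×13, L=3 ×37, L=5 ×6
  A^-4: L=2 ×14, L=4 ×13, L=6 ×1
  A^-6: L=3 ×6, L=5 ×2
  A^-8: L=4 ×1
Each group contributes A^e * Σ count * d^(L-1):
Powers of d = -A^2 - A^-2: d^2 = A^4 + 2 + A^-4; d^3 = -A^6 - 3*A^2 - 3*A^-2 - A^-6; d^4 = A^8 + 4*A^4 + 6 + 4*A^-4 + A^-8; d^5 = -A^10 - 5*A^6 - 10*A^2 - 10*A^-2 - 5*A^-6 - A^-10.
  A^8 * (d^3) = -A^14 - 3*A^10 - 3*A^6 - A^2
  A^6 * (8*d^2) = 8*A^10 + 16*A^6 + 8*A^2
  A^4 * (23*d + 5*d^3) = -5*A^10 - 38*A^6 - 38*A^2 - 5*A^-2
  A^2 * (22 + 33*d^2 + d^4) = A^10 + 37*A^6 + 94*A^2 + 37*A^-2 + A^-6
  A^0 * (52*d + 18*d^3) = -18*A^6 - 106*A^2 - 106*A^-2 - 18*A^-6
  A^-2 * (13 + 37*d^2 + 6*d^4) = 6*A^6 + 61*A^2 + 123*A^-2 + 61*A^-6 + 6*A^-10
  A^-4 * (14*d + 13*d^3 + d^5) = -A^6 - 18*A^2 - 63*A^-2 - 63*A^-6 - 18*A^-10 - A^-14
  A^-6 * (6*d^2 + 2*d^4) = 2*A^2 + 14*A^-2 + 24*A^-6 + 14*A^-10 + 2*A^-14
  A^-8 * (d^3) = -A^-2 - 3*A^-6 - 3*A^-10 - A^-14
Summing the groups: <K> = -A^14 + A^10 - A^6 + 2*A^2 - A^-2 + 2*A^-6 - A^-10
Normalise by the writhe: (-A^3)^(-w) = (-A^3)^(2) = A^6, so f(A) = A^6 * <K> = -A^20 + A^16 - A^12 + 2*A^8 - A^4 + 2 - A^-4.
Substitute A = t^(-1/4), i.e. A^e → t^(-e/4): V(t) = -t + 2 - t^-1 + 2*t^-2 - t^-3 + t^-4 - t^-5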